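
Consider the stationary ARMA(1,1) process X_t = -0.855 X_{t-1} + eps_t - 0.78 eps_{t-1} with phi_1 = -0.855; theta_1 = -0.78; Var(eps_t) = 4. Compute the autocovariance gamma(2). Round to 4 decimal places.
\gamma(2) = 34.6531

Multiply the model equation by X_{t-k} and take expectations. With theta_0 = psi_0 = 1 and psi_j the MA(infinity) weights, this gives
  gamma(k) - sum_i phi_i gamma(k-i) = c_k,
  c_k = sigma^2 * sum_{j=k..q} theta_j psi_{j-k}   (c_k = 0 for k > q),
using gamma(-m) = gamma(m).
psi-weights needed (psi_j = theta_j + sum_i phi_i psi_{j-i}):
  psi_1 = theta_1 + phi_1 = -0.78 + (-0.855) = -1.635
Right-hand sides:
  c_0 = sigma^2 (1 + theta_1 psi_1) = 4 * (1 + (-0.78)(-1.635)) = 4 * 2.2753 = 9.1012
  c_1 = sigma^2 theta_1 = 4 * (-0.78) = -3.12
  c_2 = 0
Equations for k = 0 and k = 1 (AR order 1):
  gamma(0) = phi_1 gamma(1) + c_0
  gamma(1) = phi_1 gamma(0) + c_1
Substituting the second into the first: gamma(0) (1 - phi_1^2) = c_0 + phi_1 c_1, so
  gamma(0) = (c_0 + phi_1 c_1) / (1 - phi_1^2) = (9.1012 + (-0.855)(-3.12)) / (1 - (-0.855)^2) = 11.7688 / 0.268975 = 43.754252.
  gamma(1) = phi_1 gamma(0) + c_1 = (-0.855)(43.754252) + (-3.12) = -40.529886.
For k = 2 (> q): gamma(2) = phi_1 gamma(1) = (-0.855)(-40.529886) = 34.653052.
Therefore gamma(2) = 34.6531 (to 4 decimal places).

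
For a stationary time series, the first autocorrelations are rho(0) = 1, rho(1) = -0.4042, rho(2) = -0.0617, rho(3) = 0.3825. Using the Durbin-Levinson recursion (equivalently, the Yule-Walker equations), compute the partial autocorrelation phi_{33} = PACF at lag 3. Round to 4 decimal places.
\phi_{33} = 0.3120

The PACF at lag k is phi_{kk}, the last component of the solution
to the Yule-Walker system G_k phi = r_k where
  (G_k)_{ij} = rho(|i - j|), (r_k)_i = rho(i), i,j = 1..k.
Equivalently, Durbin-Levinson gives phi_{kk} iteratively:
  phi_{11} = rho(1)
  phi_{kk} = [rho(k) - sum_{j=1..k-1} phi_{k-1,j} rho(k-j)]
            / [1 - sum_{j=1..k-1} phi_{k-1,j} rho(j)],
  phi_{k,j} = phi_{k-1,j} - phi_{kk} phi_{k-1,k-j},  j = 1..k-1.
Step k = 1:
  phi_11 = rho(1) = -0.4042.
Step k = 2:
  phi_22 = [rho(2) - phi_11 rho(1)] / [1 - phi_11 rho(1)] = [-0.0617 - (-0.4042)(-0.4042)] / [1 - (-0.4042)(-0.4042)]
         = -0.22507764 / 0.83662236 = -0.269031.
  Update: phi_21 = phi_11 - phi_22 phi_11 = -0.4042 - (-0.269031)(-0.4042) = -0.512942.
Step k = 3:
  phi_33 = [rho(3) - phi_21 rho(2) - phi_22 rho(1)] / [1 - phi_21 rho(1) - phi_22 rho(2)]
    numerator   = 0.3825 - (-0.512942)(-0.0617) - (-0.269031)(-0.4042) = 0.24210898
    denominator = 1 - (-0.512942)(-0.4042) - (-0.269031)(-0.0617) = 0.77606942
  phi_33 = 0.24210898 / 0.77606942 = 0.312.
Therefore phi_{33} = 0.3120.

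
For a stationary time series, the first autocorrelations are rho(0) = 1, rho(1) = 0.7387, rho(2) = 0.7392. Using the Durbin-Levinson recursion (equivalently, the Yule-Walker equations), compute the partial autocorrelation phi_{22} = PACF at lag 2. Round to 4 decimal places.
\phi_{22} = 0.4260

The PACF at lag k is phi_{kk}, the last component of the solution
to the Yule-Walker system G_k phi = r_k where
  (G_k)_{ij} = rho(|i - j|), (r_k)_i = rho(i), i,j = 1..k.
Equivalently, Durbin-Levinson gives phi_{kk} iteratively:
  phi_{11} = rho(1)
  phi_{kk} = [rho(k) - sum_{j=1..k-1} phi_{k-1,j} rho(k-j)]
            / [1 - sum_{j=1..k-1} phi_{k-1,j} rho(j)],
  phi_{k,j} = phi_{k-1,j} - phi_{kk} phi_{k-1,k-j},  j = 1..k-1.
Step k = 1:
  phi_11 = rho(1) = 0.7387.
Step k = 2:
  phi_22 = [rho(2) - phi_11 rho(1)] / [1 - phi_11 rho(1)] = [0.7392 - (0.7387)(0.7387)] / [1 - (0.7387)(0.7387)]
         = 0.19352231 / 0.45432231 = 0.426.
Therefore phi_{22} = 0.4260.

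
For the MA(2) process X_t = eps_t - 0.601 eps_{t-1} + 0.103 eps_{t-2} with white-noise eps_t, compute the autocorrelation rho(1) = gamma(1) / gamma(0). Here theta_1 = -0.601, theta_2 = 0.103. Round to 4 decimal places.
\rho(1) = -0.4832

For an MA(q) process with theta_0 = 1, the autocovariance is
  gamma(k) = sigma^2 * sum_{i=0..q-k} theta_i * theta_{i+k},
and rho(k) = gamma(k) / gamma(0). Sigma^2 cancels.
  numerator   = (1)*(-0.601) + (-0.601)*(0.103) = -0.662903.
  denominator = (1)^2 + (-0.601)^2 + (0.103)^2 = 1.37181.
  rho(1) = -0.662903 / 1.37181 = -0.4832.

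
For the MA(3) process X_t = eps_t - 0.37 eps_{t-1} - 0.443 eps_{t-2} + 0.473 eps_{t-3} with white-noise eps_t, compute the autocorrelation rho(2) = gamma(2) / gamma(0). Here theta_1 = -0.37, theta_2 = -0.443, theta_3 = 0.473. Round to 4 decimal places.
\rho(2) = -0.3970

For an MA(q) process with theta_0 = 1, the autocovariance is
  gamma(k) = sigma^2 * sum_{i=0..q-k} theta_i * theta_{i+k},
and rho(k) = gamma(k) / gamma(0). Sigma^2 cancels.
  numerator   = (1)*(-0.443) + (-0.37)*(0.473) = -0.61801.
  denominator = (1)^2 + (-0.37)^2 + (-0.443)^2 + (0.473)^2 = 1.556878.
  rho(2) = -0.61801 / 1.556878 = -0.3970.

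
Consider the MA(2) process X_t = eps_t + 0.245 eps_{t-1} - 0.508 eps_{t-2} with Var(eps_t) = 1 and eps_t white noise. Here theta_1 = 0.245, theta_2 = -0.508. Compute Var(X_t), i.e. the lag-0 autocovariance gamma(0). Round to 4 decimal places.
\gamma(0) = 1.3181

For an MA(q) process X_t = eps_t + sum_i theta_i eps_{t-i} with
Var(eps_t) = sigma^2, the variance is
  gamma(0) = sigma^2 * (1 + sum_i theta_i^2).
  sum_i theta_i^2 = (0.245)^2 + (-0.508)^2 = 0.060025 + 0.258064 = 0.318089.
  gamma(0) = 1 * (1 + 0.318089) = 1 * 1.318089 = 1.318089, which rounds to 1.3181.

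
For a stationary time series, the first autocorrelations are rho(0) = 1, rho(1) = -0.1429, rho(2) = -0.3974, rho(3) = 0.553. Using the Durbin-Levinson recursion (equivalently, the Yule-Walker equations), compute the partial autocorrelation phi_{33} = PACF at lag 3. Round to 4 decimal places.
\phi_{33} = 0.5129

The PACF at lag k is phi_{kk}, the last component of the solution
to the Yule-Walker system G_k phi = r_k where
  (G_k)_{ij} = rho(|i - j|), (r_k)_i = rho(i), i,j = 1..k.
Equivalently, Durbin-Levinson gives phi_{kk} iteratively:
  phi_{11} = rho(1)
  phi_{kk} = [rho(k) - sum_{j=1..k-1} phi_{k-1,j} rho(k-j)]
            / [1 - sum_{j=1..k-1} phi_{k-1,j} rho(j)],
  phi_{k,j} = phi_{k-1,j} - phi_{kk} phi_{k-1,k-j},  j = 1..k-1.
Step k = 1:
  phi_11 = rho(1) = -0.1429.
Step k = 2:
  phi_22 = [rho(2) - phi_11 rho(1)] / [1 - phi_11 rho(1)] = [-0.3974 - (-0.1429)(-0.1429)] / [1 - (-0.1429)(-0.1429)]
         = -0.41782041 / 0.97957959 = -0.42653.
  Update: phi_21 = phi_11 - phi_22 phi_11 = -0.1429 - (-0.42653)(-0.1429) = -0.203851.
Step k = 3:
  phi_33 = [rho(3) - phi_21 rho(2) - phi_22 rho(1)] / [1 - phi_21 rho(1) - phi_22 rho(2)]
    numerator   = 0.553 - (-0.203851)(-0.3974) - (-0.42653)(-0.1429) = 0.41103835
    denominator = 1 - (-0.203851)(-0.1429) - (-0.42653)(-0.3974) = 0.80136651
  phi_33 = 0.41103835 / 0.80136651 = 0.5129.
Therefore phi_{33} = 0.5129.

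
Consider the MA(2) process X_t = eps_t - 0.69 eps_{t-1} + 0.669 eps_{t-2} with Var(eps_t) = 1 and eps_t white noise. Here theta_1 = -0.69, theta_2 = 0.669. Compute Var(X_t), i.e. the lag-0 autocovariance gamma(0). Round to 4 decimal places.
\gamma(0) = 1.9237

For an MA(q) process X_t = eps_t + sum_i theta_i eps_{t-i} with
Var(eps_t) = sigma^2, the variance is
  gamma(0) = sigma^2 * (1 + sum_i theta_i^2).
  sum_i theta_i^2 = (-0.69)^2 + (0.669)^2 = 0.4761 + 0.447561 = 0.923661.
  gamma(0) = 1 * (1 + 0.923661) = 1 * 1.923661 = 1.923661, which rounds to 1.9237.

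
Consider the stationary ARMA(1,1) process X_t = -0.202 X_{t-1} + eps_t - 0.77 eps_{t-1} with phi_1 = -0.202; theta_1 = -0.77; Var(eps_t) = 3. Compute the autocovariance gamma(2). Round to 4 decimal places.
\gamma(2) = 0.7096

Multiply the model equation by X_{t-k} and take expectations. With theta_0 = psi_0 = 1 and psi_j the MA(infinity) weights, this gives
  gamma(k) - sum_i phi_i gamma(k-i) = c_k,
  c_k = sigma^2 * sum_{j=k..q} theta_j psi_{j-k}   (c_k = 0 for k > q),
using gamma(-m) = gamma(m).
psi-weights needed (psi_j = theta_j + sum_i phi_i psi_{j-i}):
  psi_1 = theta_1 + phi_1 = -0.77 + (-0.202) = -0.972
Right-hand sides:
  c_0 = sigma^2 (1 + theta_1 psi_1) = 3 * (1 + (-0.77)(-0.972)) = 3 * 1.74844 = 5.24532
  c_1 = sigma^2 theta_1 = 3 * (-0.77) = -2.31
  c_2 = 0
Equations for k = 0 and k = 1 (AR order 1):
  gamma(0) = phi_1 gamma(1) + c_0
  gamma(1) = phi_1 gamma(0) + c_1
Substituting the second into the first: gamma(0) (1 - phi_1^2) = c_0 + phi_1 c_1, so
  gamma(0) = (c_0 + phi_1 c_1) / (1 - phi_1^2) = (5.24532 + (-0.202)(-2.31)) / (1 - (-0.202)^2) = 5.71194 / 0.959196 = 5.954925.
  gamma(1) = phi_1 gamma(0) + c_1 = (-0.202)(5.954925) + (-2.31) = -3.512895.
For k = 2 (> q): gamma(2) = phi_1 gamma(1) = (-0.202)(-3.512895) = 0.709605.
Therefore gamma(2) = 0.7096 (to 4 decimal places).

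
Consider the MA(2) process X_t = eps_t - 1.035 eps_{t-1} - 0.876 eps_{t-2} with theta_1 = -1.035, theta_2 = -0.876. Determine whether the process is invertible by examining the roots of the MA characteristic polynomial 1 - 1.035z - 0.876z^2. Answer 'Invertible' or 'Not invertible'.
\text{Not invertible}

The MA(q) characteristic polynomial is P(z) = 1 - 1.035z - 0.876z^2.
Invertibility requires all roots to lie outside the unit circle, i.e. |z| > 1 for every root.
Set 1 + (-1.035) z + (-0.876) z^2 = 0, i.e. a z^2 + b z + c = 0 with a = -0.876, b = -1.035, c = 1.
Discriminant D = b^2 - 4ac = (-1.035)^2 - 4*(-0.876)*1 = 1.071225 - (-3.504) = 4.575225.
D >= 0, so the roots are real: z = (-b +/- sqrt(D)) / (2a) = (1.035 +/- 2.138978) / (-1.752).
  z_1 = (1.035 + 2.138978) / (-1.752) = -1.8116,   |z_1| = 1.8116.
  z_2 = (1.035 - 2.138978) / (-1.752) = 0.6301,   |z_2| = 0.6301.
Moduli of all roots: 1.8116, 0.6301.
All moduli strictly greater than 1? No.
Verdict: Not invertible.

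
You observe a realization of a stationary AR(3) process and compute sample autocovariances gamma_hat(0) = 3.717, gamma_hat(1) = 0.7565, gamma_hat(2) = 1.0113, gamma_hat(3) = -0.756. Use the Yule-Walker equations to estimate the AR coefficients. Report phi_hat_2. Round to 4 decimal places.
\hat\phi_{2} = 0.2910

The Yule-Walker equations for an AR(p) process read, in matrix form,
  Gamma_p phi = r_p,   with   (Gamma_p)_{ij} = gamma(|i - j|),
                       (r_p)_i = gamma(i),   i,j = 1..p.
Substitute the sample gammas (Toeplitz matrix and right-hand side of size 3):
  Gamma_p = [[3.717, 0.7565, 1.0113], [0.7565, 3.717, 0.7565], [1.0113, 0.7565, 3.717]]
  r_p     = [0.7565, 1.0113, -0.756]
Written out (R1..R3):
  (R1) 3.717 phi_1 + 0.7565 phi_2 + 1.0113 phi_3 = 0.7565
  (R2) 0.7565 phi_1 + 3.717 phi_2 + 0.7565 phi_3 = 1.0113
  (R3) 1.0113 phi_1 + 0.7565 phi_2 + 3.717 phi_3 = -0.756
Gaussian elimination:
  R2 <- R2 - (0.7565/3.717) R1 = R2 - (0.203524) R1:  3.563034 phi_2 + 0.550676 phi_3 = 0.857334
  R3 <- R3 - (1.0113/3.717) R1 = R3 - (0.272074) R1:  0.550676 phi_2 + 3.441851 phi_3 = -0.961824
  R3 <- R3 - (0.550676/3.563034) R2 = R3 - (0.154553) R2:  3.356743 phi_3 = -1.094327
Back-substitution:
  phi_hat_3 = -1.094327 / 3.356743 = -0.326009
  phi_hat_2 = (0.857334 - (0.550676)(-0.326009)) / 3.563034 = 0.291005
  phi_hat_1 = (0.7565 - (0.7565)(0.291005) - (1.0113)(-0.326009)) / 3.717 = 0.232996
So phi_hat = [0.2330, 0.2910, -0.3260].
Therefore phi_hat_2 = 0.2910.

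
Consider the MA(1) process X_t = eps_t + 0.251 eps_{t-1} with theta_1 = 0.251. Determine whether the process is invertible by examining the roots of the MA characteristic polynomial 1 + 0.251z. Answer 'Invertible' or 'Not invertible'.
\text{Invertible}

The MA(q) characteristic polynomial is P(z) = 1 + 0.251z.
Invertibility requires all roots to lie outside the unit circle, i.e. |z| > 1 for every root.
This is linear in z: 1 + (0.251) z = 0  =>  z = -1/(0.251) = -3.984064,  |z| = 3.984064.
Moduli of all roots: 3.9841.
All moduli strictly greater than 1? Yes.
Verdict: Invertible.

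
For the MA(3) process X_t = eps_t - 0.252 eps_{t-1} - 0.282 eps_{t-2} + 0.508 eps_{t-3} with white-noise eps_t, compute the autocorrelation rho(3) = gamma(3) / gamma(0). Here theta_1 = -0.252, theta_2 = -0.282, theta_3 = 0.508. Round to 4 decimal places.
\rho(3) = 0.3626

For an MA(q) process with theta_0 = 1, the autocovariance is
  gamma(k) = sigma^2 * sum_{i=0..q-k} theta_i * theta_{i+k},
and rho(k) = gamma(k) / gamma(0). Sigma^2 cancels.
  numerator   = (1)*(0.508) = 0.508.
  denominator = (1)^2 + (-0.252)^2 + (-0.282)^2 + (0.508)^2 = 1.401092.
  rho(3) = 0.508 / 1.401092 = 0.3626.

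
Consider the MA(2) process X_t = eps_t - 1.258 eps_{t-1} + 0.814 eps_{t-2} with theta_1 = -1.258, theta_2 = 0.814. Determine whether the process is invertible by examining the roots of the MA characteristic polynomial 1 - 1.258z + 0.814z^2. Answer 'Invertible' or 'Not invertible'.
\text{Invertible}

The MA(q) characteristic polynomial is P(z) = 1 - 1.258z + 0.814z^2.
Invertibility requires all roots to lie outside the unit circle, i.e. |z| > 1 for every root.
Set 1 + (-1.258) z + (0.814) z^2 = 0, i.e. a z^2 + b z + c = 0 with a = 0.814, b = -1.258, c = 1.
Discriminant D = b^2 - 4ac = (-1.258)^2 - 4*(0.814)*1 = 1.582564 - (3.256) = -1.673436.
D < 0, so the roots are the complex-conjugate pair z = (-b +/- i sqrt(-D)) / (2a) = 0.7727 +/- 0.7946i.
For a conjugate pair |z|^2 = z * conj(z) = (product of roots) = c/a = 1/(0.814) = 1.228501, so |z| = sqrt(1.228501) = 1.1084 for both roots.
Moduli of all roots: 1.1084, 1.1084.
All moduli strictly greater than 1? Yes.
Verdict: Invertible.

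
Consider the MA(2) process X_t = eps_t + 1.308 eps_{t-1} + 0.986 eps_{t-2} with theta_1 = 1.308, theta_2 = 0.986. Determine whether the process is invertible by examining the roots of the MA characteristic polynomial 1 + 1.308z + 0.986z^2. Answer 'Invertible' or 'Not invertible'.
\text{Invertible}

The MA(q) characteristic polynomial is P(z) = 1 + 1.308z + 0.986z^2.
Invertibility requires all roots to lie outside the unit circle, i.e. |z| > 1 for every root.
Set 1 + (1.308) z + (0.986) z^2 = 0, i.e. a z^2 + b z + c = 0 with a = 0.986, b = 1.308, c = 1.
Discriminant D = b^2 - 4ac = (1.308)^2 - 4*(0.986)*1 = 1.710864 - (3.944) = -2.233136.
D < 0, so the roots are the complex-conjugate pair z = (-b +/- i sqrt(-D)) / (2a) = -0.6633 +/- 0.7578i.
For a conjugate pair |z|^2 = z * conj(z) = (product of roots) = c/a = 1/(0.986) = 1.014199, so |z| = sqrt(1.014199) = 1.0071 for both roots.
Moduli of all roots: 1.0071, 1.0071.
All moduli strictly greater than 1? Yes.
Verdict: Invertible.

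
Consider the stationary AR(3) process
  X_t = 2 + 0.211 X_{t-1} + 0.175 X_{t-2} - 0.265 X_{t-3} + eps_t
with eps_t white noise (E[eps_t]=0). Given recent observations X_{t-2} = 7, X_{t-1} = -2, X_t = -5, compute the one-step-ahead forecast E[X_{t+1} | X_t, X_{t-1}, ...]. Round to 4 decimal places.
E[X_{t+1} \mid \mathcal F_t] = -1.2600

For an AR(p) model X_t = c + sum_i phi_i X_{t-i} + eps_t, the
one-step-ahead conditional mean is
  E[X_{t+1} | X_t, ...] = c + sum_i phi_i X_{t+1-i}.
Substitute known values:
  E[X_{t+1} | ...] = 2 + (0.211) * (-5) + (0.175) * (-2) + (-0.265) * (7)
                   = -1.2600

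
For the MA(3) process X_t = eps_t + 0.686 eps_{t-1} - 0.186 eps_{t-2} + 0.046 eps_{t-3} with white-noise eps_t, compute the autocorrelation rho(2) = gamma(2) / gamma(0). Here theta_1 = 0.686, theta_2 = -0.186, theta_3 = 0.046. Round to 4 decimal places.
\rho(2) = -0.1025

For an MA(q) process with theta_0 = 1, the autocovariance is
  gamma(k) = sigma^2 * sum_{i=0..q-k} theta_i * theta_{i+k},
and rho(k) = gamma(k) / gamma(0). Sigma^2 cancels.
  numerator   = (1)*(-0.186) + (0.686)*(0.046) = -0.154444.
  denominator = (1)^2 + (0.686)^2 + (-0.186)^2 + (0.046)^2 = 1.507308.
  rho(2) = -0.154444 / 1.507308 = -0.1025.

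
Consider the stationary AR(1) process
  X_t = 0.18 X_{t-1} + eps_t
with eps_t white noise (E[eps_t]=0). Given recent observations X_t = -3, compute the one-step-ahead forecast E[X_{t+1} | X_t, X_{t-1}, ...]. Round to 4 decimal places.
E[X_{t+1} \mid \mathcal F_t] = -0.5400

For an AR(p) model X_t = c + sum_i phi_i X_{t-i} + eps_t, the
one-step-ahead conditional mean is
  E[X_{t+1} | X_t, ...] = c + sum_i phi_i X_{t+1-i}.
Substitute known values:
  E[X_{t+1} | ...] = (0.18) * (-3)
                   = -0.5400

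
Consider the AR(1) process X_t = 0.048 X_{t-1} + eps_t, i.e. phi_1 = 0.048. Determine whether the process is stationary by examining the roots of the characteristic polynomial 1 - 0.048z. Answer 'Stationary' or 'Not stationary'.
\text{Stationary}

The AR(p) characteristic polynomial is P(z) = 1 - 0.048z.
Stationarity requires all roots to lie outside the unit circle, i.e. |z| > 1 for every root.
This is linear in z: 1 + (-0.048) z = 0  =>  z = -1/(-0.048) = 20.833333,  |z| = 20.833333.
Moduli of all roots: 20.8333.
All moduli strictly greater than 1? Yes.
Verdict: Stationary.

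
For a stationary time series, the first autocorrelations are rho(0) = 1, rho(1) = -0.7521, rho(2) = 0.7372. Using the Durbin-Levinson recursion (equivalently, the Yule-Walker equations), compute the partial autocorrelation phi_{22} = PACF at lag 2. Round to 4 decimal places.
\phi_{22} = 0.3950

The PACF at lag k is phi_{kk}, the last component of the solution
to the Yule-Walker system G_k phi = r_k where
  (G_k)_{ij} = rho(|i - j|), (r_k)_i = rho(i), i,j = 1..k.
Equivalently, Durbin-Levinson gives phi_{kk} iteratively:
  phi_{11} = rho(1)
  phi_{kk} = [rho(k) - sum_{j=1..k-1} phi_{k-1,j} rho(k-j)]
            / [1 - sum_{j=1..k-1} phi_{k-1,j} rho(j)],
  phi_{k,j} = phi_{k-1,j} - phi_{kk} phi_{k-1,k-j},  j = 1..k-1.
Step k = 1:
  phi_11 = rho(1) = -0.7521.
Step k = 2:
  phi_22 = [rho(2) - phi_11 rho(1)] / [1 - phi_11 rho(1)] = [0.7372 - (-0.7521)(-0.7521)] / [1 - (-0.7521)(-0.7521)]
         = 0.17154559 / 0.43434559 = 0.395.
Therefore phi_{22} = 0.3950.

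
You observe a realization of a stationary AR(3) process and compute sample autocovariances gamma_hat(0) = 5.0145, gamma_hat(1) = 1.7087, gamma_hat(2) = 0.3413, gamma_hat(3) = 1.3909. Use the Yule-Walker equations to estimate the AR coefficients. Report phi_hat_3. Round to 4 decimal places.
\hat\phi_{3} = 0.3080

The Yule-Walker equations for an AR(p) process read, in matrix form,
  Gamma_p phi = r_p,   with   (Gamma_p)_{ij} = gamma(|i - j|),
                       (r_p)_i = gamma(i),   i,j = 1..p.
Substitute the sample gammas (Toeplitz matrix and right-hand side of size 3):
  Gamma_p = [[5.0145, 1.7087, 0.3413], [1.7087, 5.0145, 1.7087], [0.3413, 1.7087, 5.0145]]
  r_p     = [1.7087, 0.3413, 1.3909]
Written out (R1..R3):
  (R1) 5.0145 phi_1 + 1.7087 phi_2 + 0.3413 phi_3 = 1.7087
  (R2) 1.7087 phi_1 + 5.0145 phi_2 + 1.7087 phi_3 = 0.3413
  (R3) 0.3413 phi_1 + 1.7087 phi_2 + 5.0145 phi_3 = 1.3909
Gaussian elimination:
  R2 <- R2 - (1.7087/5.0145) R1 = R2 - (0.340752) R1:  4.432257 phi_2 + 1.592401 phi_3 = -0.240943
  R3 <- R3 - (0.3413/5.0145) R1 = R3 - (0.068063) R1:  1.592401 phi_2 + 4.99127 phi_3 = 1.274601
  R3 <- R3 - (1.592401/4.432257) R2 = R3 - (0.359275) R2:  4.419159 phi_3 = 1.361166
Back-substitution:
  phi_hat_3 = 1.361166 / 4.419159 = 0.308015
  phi_hat_2 = (-0.240943 - (1.592401)(0.308015)) / 4.432257 = -0.165023
  phi_hat_1 = (1.7087 - (1.7087)(-0.165023) - (0.3413)(0.308015)) / 5.0145 = 0.37602
So phi_hat = [0.3760, -0.1650, 0.3080].
Therefore phi_hat_3 = 0.3080.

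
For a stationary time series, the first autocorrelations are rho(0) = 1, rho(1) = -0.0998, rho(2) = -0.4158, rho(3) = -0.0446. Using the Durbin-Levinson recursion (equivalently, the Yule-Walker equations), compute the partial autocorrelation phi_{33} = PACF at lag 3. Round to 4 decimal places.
\phi_{33} = -0.1820

The PACF at lag k is phi_{kk}, the last component of the solution
to the Yule-Walker system G_k phi = r_k where
  (G_k)_{ij} = rho(|i - j|), (r_k)_i = rho(i), i,j = 1..k.
Equivalently, Durbin-Levinson gives phi_{kk} iteratively:
  phi_{11} = rho(1)
  phi_{kk} = [rho(k) - sum_{j=1..k-1} phi_{k-1,j} rho(k-j)]
            / [1 - sum_{j=1..k-1} phi_{k-1,j} rho(j)],
  phi_{k,j} = phi_{k-1,j} - phi_{kk} phi_{k-1,k-j},  j = 1..k-1.
Step k = 1:
  phi_11 = rho(1) = -0.0998.
Step k = 2:
  phi_22 = [rho(2) - phi_11 rho(1)] / [1 - phi_11 rho(1)] = [-0.4158 - (-0.0998)(-0.0998)] / [1 - (-0.0998)(-0.0998)]
         = -0.42576004 / 0.99003996 = -0.430043.
  Update: phi_21 = phi_11 - phi_22 phi_11 = -0.0998 - (-0.430043)(-0.0998) = -0.142718.
Step k = 3:
  phi_33 = [rho(3) - phi_21 rho(2) - phi_22 rho(1)] / [1 - phi_21 rho(1) - phi_22 rho(2)]
    numerator   = -0.0446 - (-0.142718)(-0.4158) - (-0.430043)(-0.0998) = -0.1468606
    denominator = 1 - (-0.142718)(-0.0998) - (-0.430043)(-0.4158) = 0.80694471
  phi_33 = -0.1468606 / 0.80694471 = -0.182.
Therefore phi_{33} = -0.1820.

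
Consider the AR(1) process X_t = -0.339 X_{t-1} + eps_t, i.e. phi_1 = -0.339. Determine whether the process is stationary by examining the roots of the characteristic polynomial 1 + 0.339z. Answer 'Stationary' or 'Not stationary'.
\text{Stationary}

The AR(p) characteristic polynomial is P(z) = 1 + 0.339z.
Stationarity requires all roots to lie outside the unit circle, i.e. |z| > 1 for every root.
This is linear in z: 1 + (0.339) z = 0  =>  z = -1/(0.339) = -2.949853,  |z| = 2.949853.
Moduli of all roots: 2.9499.
All moduli strictly greater than 1? Yes.
Verdict: Stationary.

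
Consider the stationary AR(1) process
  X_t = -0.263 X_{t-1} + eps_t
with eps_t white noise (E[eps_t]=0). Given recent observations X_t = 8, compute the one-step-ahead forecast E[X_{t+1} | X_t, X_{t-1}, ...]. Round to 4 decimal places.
E[X_{t+1} \mid \mathcal F_t] = -2.1040

For an AR(p) model X_t = c + sum_i phi_i X_{t-i} + eps_t, the
one-step-ahead conditional mean is
  E[X_{t+1} | X_t, ...] = c + sum_i phi_i X_{t+1-i}.
Substitute known values:
  E[X_{t+1} | ...] = (-0.263) * (8)
                   = -2.1040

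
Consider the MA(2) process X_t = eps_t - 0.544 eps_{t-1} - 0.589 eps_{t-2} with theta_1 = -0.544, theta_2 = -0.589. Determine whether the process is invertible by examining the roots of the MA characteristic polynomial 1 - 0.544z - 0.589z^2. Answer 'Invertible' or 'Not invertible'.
\text{Not invertible}

The MA(q) characteristic polynomial is P(z) = 1 - 0.544z - 0.589z^2.
Invertibility requires all roots to lie outside the unit circle, i.e. |z| > 1 for every root.
Set 1 + (-0.544) z + (-0.589) z^2 = 0, i.e. a z^2 + b z + c = 0 with a = -0.589, b = -0.544, c = 1.
Discriminant D = b^2 - 4ac = (-0.544)^2 - 4*(-0.589)*1 = 0.295936 - (-2.356) = 2.651936.
D >= 0, so the roots are real: z = (-b +/- sqrt(D)) / (2a) = (0.544 +/- 1.628477) / (-1.178).
  z_1 = (0.544 + 1.628477) / (-1.178) = -1.8442,   |z_1| = 1.8442.
  z_2 = (0.544 - 1.628477) / (-1.178) = 0.9206,   |z_2| = 0.9206.
Moduli of all roots: 1.8442, 0.9206.
All moduli strictly greater than 1? No.
Verdict: Not invertible.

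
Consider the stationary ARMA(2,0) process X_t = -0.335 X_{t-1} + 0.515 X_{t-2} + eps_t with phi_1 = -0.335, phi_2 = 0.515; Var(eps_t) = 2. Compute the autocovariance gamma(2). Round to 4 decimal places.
\gamma(2) = 3.8853

Multiply the model equation by X_{t-k} and take expectations. With theta_0 = psi_0 = 1 and psi_j the MA(infinity) weights, this gives
  gamma(k) - sum_i phi_i gamma(k-i) = c_k,
  c_k = sigma^2 * sum_{j=k..q} theta_j psi_{j-k}   (c_k = 0 for k > q),
using gamma(-m) = gamma(m).
Pure AR (q = 0): c_0 = sigma^2 = 2, c_k = 0 for k >= 1.
Equations for k = 0, 1, 2 (AR order 2, c_2 = 0):
  (E0) gamma(0) = phi_1 gamma(1) + phi_2 gamma(2) + c_0
  (E1) gamma(1) = phi_1 gamma(0) + phi_2 gamma(1) + c_1
  (E2) gamma(2) = phi_1 gamma(1) + phi_2 gamma(0)
From (E1): gamma(1) = A gamma(0) + B with
  A = phi_1 / (1 - phi_2) = -0.335 / 0.485 = -0.690722,   B = c_1 / (1 - phi_2) = 0 / 0.485 = 0.
Insert (E2) into (E0): gamma(0) (1 - phi_2^2) = phi_1 (1 + phi_2) gamma(1) + c_0.
  phi_1 (1 + phi_2) = (-0.335)(1.515) = -0.507525,   1 - phi_2^2 = 0.734775.
Replace gamma(1) by A gamma(0) + B and collect gamma(0):
  gamma(0) [0.734775 - (-0.507525)(-0.690722)] = c_0 = 2
  gamma(0) * 0.384216 = 2
  gamma(0) = 2 / 0.384216 = 5.205399.
  gamma(1) = A gamma(0) = (-0.690722)(5.205399) = -3.595481.
  gamma(2) = phi_1 gamma(1) + phi_2 gamma(0) = (-0.335)(-3.595481) + (0.515)(5.205399) = 3.885267.
Therefore gamma(2) = 3.8853 (to 4 decimal places).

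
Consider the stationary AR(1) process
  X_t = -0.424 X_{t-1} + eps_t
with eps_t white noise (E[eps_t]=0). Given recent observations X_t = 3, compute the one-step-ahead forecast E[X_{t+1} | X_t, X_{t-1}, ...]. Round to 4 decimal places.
E[X_{t+1} \mid \mathcal F_t] = -1.2720

For an AR(p) model X_t = c + sum_i phi_i X_{t-i} + eps_t, the
one-step-ahead conditional mean is
  E[X_{t+1} | X_t, ...] = c + sum_i phi_i X_{t+1-i}.
Substitute known values:
  E[X_{t+1} | ...] = (-0.424) * (3)
                   = -1.2720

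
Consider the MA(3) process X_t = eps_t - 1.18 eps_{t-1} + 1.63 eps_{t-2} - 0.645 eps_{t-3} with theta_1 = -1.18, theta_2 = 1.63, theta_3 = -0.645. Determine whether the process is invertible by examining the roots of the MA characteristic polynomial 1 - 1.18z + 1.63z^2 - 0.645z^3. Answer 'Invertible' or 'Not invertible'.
\text{Not invertible}

The MA(q) characteristic polynomial is P(z) = 1 - 1.18z + 1.63z^2 - 0.645z^3.
Invertibility requires all roots to lie outside the unit circle, i.e. |z| > 1 for every root.
Degree 3: look for a simple real root z0 first, then factor out (1 - z/z0) and solve the remaining quadratic.
Testing z0 = 2: P(2) = 1 + (-1.18)(2) + (1.63)(2)^2 + (-0.645)(2)^3
  = 1 + (-2.36) + (6.52) + (-5.16) = 0.  So z_0 = 2 is a root, |z_0| = 2.
Divide out the factor (1 - 0.5 z) = (1 - z/z0) (since 1/z0 = 0.5):
  P(z) = (1 - 0.5 z)(1 + (-0.68) z + (1.29) z^2)
  [check: z-coef -0.68 - (0.5) = -1.18; z^2-coef 1.29 - (0.5)(-0.68) = 1.63; z^3-coef -(0.5)(1.29) = -0.645.]
Remaining roots from the quadratic factor 1 + (-0.68) z + (1.29) z^2:
  Set 1 + (-0.68) z + (1.29) z^2 = 0, i.e. a z^2 + b z + c = 0 with a = 1.29, b = -0.68, c = 1.
  Discriminant D = b^2 - 4ac = (-0.68)^2 - 4*(1.29)*1 = 0.4624 - (5.16) = -4.6976.
  D < 0, so the roots are the complex-conjugate pair z = (-b +/- i sqrt(-D)) / (2a) = 0.2636 +/- 0.8401i.
  For a conjugate pair |z|^2 = z * conj(z) = (product of roots) = c/a = 1/(1.29) = 0.775194, so |z| = sqrt(0.775194) = 0.8805 for both roots.
Moduli of all roots: 2.0000, 0.8805, 0.8805.
All moduli strictly greater than 1? No.
Verdict: Not invertible.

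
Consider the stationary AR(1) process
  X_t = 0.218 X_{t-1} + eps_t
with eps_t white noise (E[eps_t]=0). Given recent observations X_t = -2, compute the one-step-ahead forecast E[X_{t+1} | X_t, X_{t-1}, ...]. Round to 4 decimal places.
E[X_{t+1} \mid \mathcal F_t] = -0.4360

For an AR(p) model X_t = c + sum_i phi_i X_{t-i} + eps_t, the
one-step-ahead conditional mean is
  E[X_{t+1} | X_t, ...] = c + sum_i phi_i X_{t+1-i}.
Substitute known values:
  E[X_{t+1} | ...] = (0.218) * (-2)
                   = -0.4360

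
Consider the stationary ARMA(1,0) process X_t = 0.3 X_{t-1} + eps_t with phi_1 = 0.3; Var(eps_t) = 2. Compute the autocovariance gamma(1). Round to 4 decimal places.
\gamma(1) = 0.6593

Multiply the model equation by X_{t-k} and take expectations. With theta_0 = psi_0 = 1 and psi_j the MA(infinity) weights, this gives
  gamma(k) - sum_i phi_i gamma(k-i) = c_k,
  c_k = sigma^2 * sum_{j=k..q} theta_j psi_{j-k}   (c_k = 0 for k > q),
using gamma(-m) = gamma(m).
Pure AR (q = 0): c_0 = sigma^2 = 2, c_k = 0 for k >= 1.
Equations for k = 0 and k = 1 (AR order 1):
  gamma(0) = phi_1 gamma(1) + c_0
  gamma(1) = phi_1 gamma(0) + c_1
Substituting the second into the first: gamma(0) (1 - phi_1^2) = c_0 + phi_1 c_1, so
  gamma(0) = c_0 / (1 - phi_1^2) = 2 / (1 - (0.3)^2) = 2 / 0.91 = 2.197802.
  gamma(1) = phi_1 gamma(0) = (0.3)(2.197802) = 0.659341.
Therefore gamma(1) = 0.6593 (to 4 decimal places).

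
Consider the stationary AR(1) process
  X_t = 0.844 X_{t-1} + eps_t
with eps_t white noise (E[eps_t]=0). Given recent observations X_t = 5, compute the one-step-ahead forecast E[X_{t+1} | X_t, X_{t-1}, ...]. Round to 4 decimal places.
E[X_{t+1} \mid \mathcal F_t] = 4.2200

For an AR(p) model X_t = c + sum_i phi_i X_{t-i} + eps_t, the
one-step-ahead conditional mean is
  E[X_{t+1} | X_t, ...] = c + sum_i phi_i X_{t+1-i}.
Substitute known values:
  E[X_{t+1} | ...] = (0.844) * (5)
                   = 4.2200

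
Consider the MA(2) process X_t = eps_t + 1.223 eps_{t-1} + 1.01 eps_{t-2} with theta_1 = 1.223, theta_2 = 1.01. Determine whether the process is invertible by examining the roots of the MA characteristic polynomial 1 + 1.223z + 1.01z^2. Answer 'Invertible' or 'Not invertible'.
\text{Not invertible}

The MA(q) characteristic polynomial is P(z) = 1 + 1.223z + 1.01z^2.
Invertibility requires all roots to lie outside the unit circle, i.e. |z| > 1 for every root.
Set 1 + (1.223) z + (1.01) z^2 = 0, i.e. a z^2 + b z + c = 0 with a = 1.01, b = 1.223, c = 1.
Discriminant D = b^2 - 4ac = (1.223)^2 - 4*(1.01)*1 = 1.495729 - (4.04) = -2.544271.
D < 0, so the roots are the complex-conjugate pair z = (-b +/- i sqrt(-D)) / (2a) = -0.6054 +/- 0.7896i.
For a conjugate pair |z|^2 = z * conj(z) = (product of roots) = c/a = 1/(1.01) = 0.990099, so |z| = sqrt(0.990099) = 0.995 for both roots.
Moduli of all roots: 0.9950, 0.9950.
All moduli strictly greater than 1? No.
Verdict: Not invertible.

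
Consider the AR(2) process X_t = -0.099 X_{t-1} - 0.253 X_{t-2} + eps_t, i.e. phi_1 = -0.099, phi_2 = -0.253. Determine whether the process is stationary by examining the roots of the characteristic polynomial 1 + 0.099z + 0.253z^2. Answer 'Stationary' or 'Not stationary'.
\text{Stationary}

The AR(p) characteristic polynomial is P(z) = 1 + 0.099z + 0.253z^2.
Stationarity requires all roots to lie outside the unit circle, i.e. |z| > 1 for every root.
Set 1 + (0.099) z + (0.253) z^2 = 0, i.e. a z^2 + b z + c = 0 with a = 0.253, b = 0.099, c = 1.
Discriminant D = b^2 - 4ac = (0.099)^2 - 4*(0.253)*1 = 0.009801 - (1.012) = -1.002199.
D < 0, so the roots are the complex-conjugate pair z = (-b +/- i sqrt(-D)) / (2a) = -0.1957 +/- 1.9785i.
For a conjugate pair |z|^2 = z * conj(z) = (product of roots) = c/a = 1/(0.253) = 3.952569, so |z| = sqrt(3.952569) = 1.9881 for both roots.
Moduli of all roots: 1.9881, 1.9881.
All moduli strictly greater than 1? Yes.
Verdict: Stationary.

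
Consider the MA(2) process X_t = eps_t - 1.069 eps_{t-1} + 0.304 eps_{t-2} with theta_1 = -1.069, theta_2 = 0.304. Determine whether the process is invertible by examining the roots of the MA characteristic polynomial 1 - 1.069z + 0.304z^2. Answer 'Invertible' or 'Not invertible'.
\text{Invertible}

The MA(q) characteristic polynomial is P(z) = 1 - 1.069z + 0.304z^2.
Invertibility requires all roots to lie outside the unit circle, i.e. |z| > 1 for every root.
Set 1 + (-1.069) z + (0.304) z^2 = 0, i.e. a z^2 + b z + c = 0 with a = 0.304, b = -1.069, c = 1.
Discriminant D = b^2 - 4ac = (-1.069)^2 - 4*(0.304)*1 = 1.142761 - (1.216) = -0.073239.
D < 0, so the roots are the complex-conjugate pair z = (-b +/- i sqrt(-D)) / (2a) = 1.7582 +/- 0.4451i.
For a conjugate pair |z|^2 = z * conj(z) = (product of roots) = c/a = 1/(0.304) = 3.289474, so |z| = sqrt(3.289474) = 1.8137 for both roots.
Moduli of all roots: 1.8137, 1.8137.
All moduli strictly greater than 1? Yes.
Verdict: Invertible.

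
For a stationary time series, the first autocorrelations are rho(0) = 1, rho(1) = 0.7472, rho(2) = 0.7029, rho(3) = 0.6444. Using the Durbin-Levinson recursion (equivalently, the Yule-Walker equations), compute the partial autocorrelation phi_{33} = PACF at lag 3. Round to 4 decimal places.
\phi_{33} = 0.1180

The PACF at lag k is phi_{kk}, the last component of the solution
to the Yule-Walker system G_k phi = r_k where
  (G_k)_{ij} = rho(|i - j|), (r_k)_i = rho(i), i,j = 1..k.
Equivalently, Durbin-Levinson gives phi_{kk} iteratively:
  phi_{11} = rho(1)
  phi_{kk} = [rho(k) - sum_{j=1..k-1} phi_{k-1,j} rho(k-j)]
            / [1 - sum_{j=1..k-1} phi_{k-1,j} rho(j)],
  phi_{k,j} = phi_{k-1,j} - phi_{kk} phi_{k-1,k-j},  j = 1..k-1.
Step k = 1:
  phi_11 = rho(1) = 0.7472.
Step k = 2:
  phi_22 = [rho(2) - phi_11 rho(1)] / [1 - phi_11 rho(1)] = [0.7029 - (0.7472)(0.7472)] / [1 - (0.7472)(0.7472)]
         = 0.14459216 / 0.44169216 = 0.32736.
  Update: phi_21 = phi_11 - phi_22 phi_11 = 0.7472 - (0.32736)(0.7472) = 0.502597.
Step k = 3:
  phi_33 = [rho(3) - phi_21 rho(2) - phi_22 rho(1)] / [1 - phi_21 rho(1) - phi_22 rho(2)]
    numerator   = 0.6444 - (0.502597)(0.7029) - (0.32736)(0.7472) = 0.04652155
    denominator = 1 - (0.502597)(0.7472) - (0.32736)(0.7029) = 0.39435853
  phi_33 = 0.04652155 / 0.39435853 = 0.118.
Therefore phi_{33} = 0.1180.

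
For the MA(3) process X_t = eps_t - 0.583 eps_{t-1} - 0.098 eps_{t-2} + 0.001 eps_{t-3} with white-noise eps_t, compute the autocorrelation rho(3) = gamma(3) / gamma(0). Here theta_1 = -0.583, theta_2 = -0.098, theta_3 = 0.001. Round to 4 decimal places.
\rho(3) = 0.0007

For an MA(q) process with theta_0 = 1, the autocovariance is
  gamma(k) = sigma^2 * sum_{i=0..q-k} theta_i * theta_{i+k},
and rho(k) = gamma(k) / gamma(0). Sigma^2 cancels.
  numerator   = (1)*(0.001) = 0.001.
  denominator = (1)^2 + (-0.583)^2 + (-0.098)^2 + (0.001)^2 = 1.349494.
  rho(3) = 0.001 / 1.349494 = 0.0007.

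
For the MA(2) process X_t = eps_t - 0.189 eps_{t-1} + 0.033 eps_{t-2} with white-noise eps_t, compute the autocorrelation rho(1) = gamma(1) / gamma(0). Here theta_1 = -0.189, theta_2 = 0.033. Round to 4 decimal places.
\rho(1) = -0.1883

For an MA(q) process with theta_0 = 1, the autocovariance is
  gamma(k) = sigma^2 * sum_{i=0..q-k} theta_i * theta_{i+k},
and rho(k) = gamma(k) / gamma(0). Sigma^2 cancels.
  numerator   = (1)*(-0.189) + (-0.189)*(0.033) = -0.195237.
  denominator = (1)^2 + (-0.189)^2 + (0.033)^2 = 1.03681.
  rho(1) = -0.195237 / 1.03681 = -0.1883.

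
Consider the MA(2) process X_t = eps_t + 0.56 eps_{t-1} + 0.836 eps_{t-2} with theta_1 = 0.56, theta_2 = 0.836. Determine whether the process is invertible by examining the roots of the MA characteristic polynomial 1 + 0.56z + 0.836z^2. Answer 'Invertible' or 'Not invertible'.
\text{Invertible}

The MA(q) characteristic polynomial is P(z) = 1 + 0.56z + 0.836z^2.
Invertibility requires all roots to lie outside the unit circle, i.e. |z| > 1 for every root.
Set 1 + (0.56) z + (0.836) z^2 = 0, i.e. a z^2 + b z + c = 0 with a = 0.836, b = 0.56, c = 1.
Discriminant D = b^2 - 4ac = (0.56)^2 - 4*(0.836)*1 = 0.3136 - (3.344) = -3.0304.
D < 0, so the roots are the complex-conjugate pair z = (-b +/- i sqrt(-D)) / (2a) = -0.3349 +/- 1.0412i.
For a conjugate pair |z|^2 = z * conj(z) = (product of roots) = c/a = 1/(0.836) = 1.196172, so |z| = sqrt(1.196172) = 1.0937 for both roots.
Moduli of all roots: 1.0937, 1.0937.
All moduli strictly greater than 1? Yes.
Verdict: Invertible.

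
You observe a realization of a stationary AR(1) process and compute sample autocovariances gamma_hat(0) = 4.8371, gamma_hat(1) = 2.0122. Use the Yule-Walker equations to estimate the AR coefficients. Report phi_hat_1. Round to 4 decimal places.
\hat\phi_{1} = 0.4160

The Yule-Walker equations for an AR(p) process read, in matrix form,
  Gamma_p phi = r_p,   with   (Gamma_p)_{ij} = gamma(|i - j|),
                       (r_p)_i = gamma(i),   i,j = 1..p.
Substitute the sample gammas (Toeplitz matrix and right-hand side of size 1):
  Gamma_p = [[4.8371]]
  r_p     = [2.0122]
With p = 1 this is the single equation gamma(0) phi_1 = gamma(1):
  phi_hat_1 = gamma(1) / gamma(0) = 2.0122 / 4.8371 = 0.4160.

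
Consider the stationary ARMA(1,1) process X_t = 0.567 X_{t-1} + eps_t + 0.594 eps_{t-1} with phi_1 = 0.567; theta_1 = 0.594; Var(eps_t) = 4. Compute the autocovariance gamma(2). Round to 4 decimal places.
\gamma(2) = 5.1878

Multiply the model equation by X_{t-k} and take expectations. With theta_0 = psi_0 = 1 and psi_j the MA(infinity) weights, this gives
  gamma(k) - sum_i phi_i gamma(k-i) = c_k,
  c_k = sigma^2 * sum_{j=k..q} theta_j psi_{j-k}   (c_k = 0 for k > q),
using gamma(-m) = gamma(m).
psi-weights needed (psi_j = theta_j + sum_i phi_i psi_{j-i}):
  psi_1 = theta_1 + phi_1 = 0.594 + (0.567) = 1.161
Right-hand sides:
  c_0 = sigma^2 (1 + theta_1 psi_1) = 4 * (1 + (0.594)(1.161)) = 4 * 1.689634 = 6.758536
  c_1 = sigma^2 theta_1 = 4 * (0.594) = 2.376
  c_2 = 0
Equations for k = 0 and k = 1 (AR order 1):
  gamma(0) = phi_1 gamma(1) + c_0
  gamma(1) = phi_1 gamma(0) + c_1
Substituting the second into the first: gamma(0) (1 - phi_1^2) = c_0 + phi_1 c_1, so
  gamma(0) = (c_0 + phi_1 c_1) / (1 - phi_1^2) = (6.758536 + (0.567)(2.376)) / (1 - (0.567)^2) = 8.105728 / 0.678511 = 11.946347.
  gamma(1) = phi_1 gamma(0) + c_1 = (0.567)(11.946347) + (2.376) = 9.149579.
For k = 2 (> q): gamma(2) = phi_1 gamma(1) = (0.567)(9.149579) = 5.187811.
Therefore gamma(2) = 5.1878 (to 4 decimal places).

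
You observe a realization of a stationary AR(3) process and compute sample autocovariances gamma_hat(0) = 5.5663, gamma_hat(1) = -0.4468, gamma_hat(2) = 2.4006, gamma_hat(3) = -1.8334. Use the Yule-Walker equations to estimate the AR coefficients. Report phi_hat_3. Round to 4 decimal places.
\hat\phi_{3} = -0.3390

The Yule-Walker equations for an AR(p) process read, in matrix form,
  Gamma_p phi = r_p,   with   (Gamma_p)_{ij} = gamma(|i - j|),
                       (r_p)_i = gamma(i),   i,j = 1..p.
Substitute the sample gammas (Toeplitz matrix and right-hand side of size 3):
  Gamma_p = [[5.5663, -0.4468, 2.4006], [-0.4468, 5.5663, -0.4468], [2.4006, -0.4468, 5.5663]]
  r_p     = [-0.4468, 2.4006, -1.8334]
Written out (R1..R3):
  (R1) 5.5663 phi_1 - 0.4468 phi_2 + 2.4006 phi_3 = -0.4468
  (R2) -0.4468 phi_1 + 5.5663 phi_2 - 0.4468 phi_3 = 2.4006
  (R3) 2.4006 phi_1 - 0.4468 phi_2 + 5.5663 phi_3 = -1.8334
Gaussian elimination:
  R2 <- R2 - (-0.4468/5.5663) R1 = R2 - (-0.080269) R1:  5.530436 phi_2 - 0.254107 phi_3 = 2.364736
  R3 <- R3 - (2.4006/5.5663) R1 = R3 - (0.431274) R1:  -0.254107 phi_2 + 4.530984 phi_3 = -1.640707
  R3 <- R3 - (-0.254107/5.530436) R2 = R3 - (-0.045947) R2:  4.519308 phi_3 = -1.532054
Back-substitution:
  phi_hat_3 = -1.532054 / 4.519308 = -0.339002
  phi_hat_2 = (2.364736 - (-0.254107)(-0.339002)) / 5.530436 = 0.41201
  phi_hat_1 = (-0.4468 - (-0.4468)(0.41201) - (2.4006)(-0.339002)) / 5.5663 = 0.099005
So phi_hat = [0.0990, 0.4120, -0.3390].
Therefore phi_hat_3 = -0.3390.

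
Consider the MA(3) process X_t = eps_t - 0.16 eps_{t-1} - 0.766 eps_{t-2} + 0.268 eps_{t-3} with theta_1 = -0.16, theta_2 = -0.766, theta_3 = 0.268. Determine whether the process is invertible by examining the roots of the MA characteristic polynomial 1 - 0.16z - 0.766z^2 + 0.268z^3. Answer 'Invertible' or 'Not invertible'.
\text{Invertible}

The MA(q) characteristic polynomial is P(z) = 1 - 0.16z - 0.766z^2 + 0.268z^3.
Invertibility requires all roots to lie outside the unit circle, i.e. |z| > 1 for every root.
Degree 3: look for a simple real root z0 first, then factor out (1 - z/z0) and solve the remaining quadratic.
Testing z0 = 2.5: P(2.5) = 1 + (-0.16)(2.5) + (-0.766)(2.5)^2 + (0.268)(2.5)^3
  = 1 + (-0.4) + (-4.7875) + (4.1875) = 0.  So z_0 = 2.5 is a root, |z_0| = 2.5.
Divide out the factor (1 - 0.4 z) = (1 - z/z0) (since 1/z0 = 0.4):
  P(z) = (1 - 0.4 z)(1 + (0.24) z + (-0.67) z^2)
  [check: z-coef 0.24 - (0.4) = -0.16; z^2-coef -0.67 - (0.4)(0.24) = -0.766; z^3-coef -(0.4)(-0.67) = 0.268.]
Remaining roots from the quadratic factor 1 + (0.24) z + (-0.67) z^2:
  Set 1 + (0.24) z + (-0.67) z^2 = 0, i.e. a z^2 + b z + c = 0 with a = -0.67, b = 0.24, c = 1.
  Discriminant D = b^2 - 4ac = (0.24)^2 - 4*(-0.67)*1 = 0.0576 - (-2.68) = 2.7376.
  D >= 0, so the roots are real: z = (-b +/- sqrt(D)) / (2a) = (-0.24 +/- 1.654569) / (-1.34).
    z_1 = (-0.24 + 1.654569) / (-1.34) = -1.0556,   |z_1| = 1.0556.
    z_2 = (-0.24 - 1.654569) / (-1.34) = 1.4139,   |z_2| = 1.4139.
Moduli of all roots: 2.5000, 1.0556, 1.4139.
All moduli strictly greater than 1? Yes.
Verdict: Invertible.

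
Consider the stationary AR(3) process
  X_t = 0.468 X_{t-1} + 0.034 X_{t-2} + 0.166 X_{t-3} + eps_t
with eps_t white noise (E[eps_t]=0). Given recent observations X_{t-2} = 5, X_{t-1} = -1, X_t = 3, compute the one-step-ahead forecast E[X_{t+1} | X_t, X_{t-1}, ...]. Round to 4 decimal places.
E[X_{t+1} \mid \mathcal F_t] = 2.2000

For an AR(p) model X_t = c + sum_i phi_i X_{t-i} + eps_t, the
one-step-ahead conditional mean is
  E[X_{t+1} | X_t, ...] = c + sum_i phi_i X_{t+1-i}.
Substitute known values:
  E[X_{t+1} | ...] = (0.468) * (3) + (0.034) * (-1) + (0.166) * (5)
                   = 2.2000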